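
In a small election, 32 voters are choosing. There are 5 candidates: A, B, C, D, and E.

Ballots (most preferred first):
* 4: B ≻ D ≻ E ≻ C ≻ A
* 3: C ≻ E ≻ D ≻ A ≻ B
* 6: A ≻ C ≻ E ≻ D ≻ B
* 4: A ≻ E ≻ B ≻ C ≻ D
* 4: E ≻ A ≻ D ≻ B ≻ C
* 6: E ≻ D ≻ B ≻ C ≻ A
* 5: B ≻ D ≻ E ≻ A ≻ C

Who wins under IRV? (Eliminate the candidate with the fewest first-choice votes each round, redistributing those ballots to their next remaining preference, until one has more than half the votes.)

E

Round 1: A 10, B 9, C 3, D 0, E 10. D eliminated.
Round 2: A 10, B 9, C 3, E 10. C eliminated.
Round 3: A 10, B 9, E 13. B eliminated.
Round 4: A 10, E 22. E has a majority (≥17).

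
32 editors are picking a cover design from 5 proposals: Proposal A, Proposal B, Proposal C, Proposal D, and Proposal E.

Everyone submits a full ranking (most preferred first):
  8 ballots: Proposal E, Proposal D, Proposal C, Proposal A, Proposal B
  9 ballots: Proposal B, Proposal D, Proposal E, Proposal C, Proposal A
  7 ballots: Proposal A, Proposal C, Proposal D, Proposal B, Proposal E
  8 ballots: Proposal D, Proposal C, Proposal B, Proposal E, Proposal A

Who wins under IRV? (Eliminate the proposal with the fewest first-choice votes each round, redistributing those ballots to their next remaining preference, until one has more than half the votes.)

Proposal D

Round 1: Proposal A 7, Proposal B 9, Proposal C 0, Proposal D 8, Proposal E 8. Proposal C eliminated.
Round 2: Proposal A 7, Proposal B 9, Proposal D 8, Proposal E 8. Proposal A eliminated.
Round 3: Proposal B 9, Proposal D 15, Proposal E 8. Proposal E eliminated.
Round 4: Proposal B 9, Proposal D 23. Proposal D has a majority (≥17).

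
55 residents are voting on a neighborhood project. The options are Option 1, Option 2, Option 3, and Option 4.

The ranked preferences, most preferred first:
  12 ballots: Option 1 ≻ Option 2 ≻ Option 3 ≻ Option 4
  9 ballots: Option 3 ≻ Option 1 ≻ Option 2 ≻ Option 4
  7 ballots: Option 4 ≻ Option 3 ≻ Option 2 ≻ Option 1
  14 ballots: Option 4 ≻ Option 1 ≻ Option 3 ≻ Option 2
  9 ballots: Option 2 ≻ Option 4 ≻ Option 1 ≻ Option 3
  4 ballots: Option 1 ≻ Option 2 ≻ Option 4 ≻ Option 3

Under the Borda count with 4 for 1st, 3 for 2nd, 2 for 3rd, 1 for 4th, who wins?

Option 1

Option 1: 12×4 + 9×3 + 7×1 + 14×3 + 9×2 + 4×4 = 158
Option 2: 12×3 + 9×2 + 7×2 + 14×1 + 9×4 + 4×3 = 130
Option 3: 12×2 + 9×4 + 7×3 + 14×2 + 9×1 + 4×1 = 122
Option 4: 12×1 + 9×1 + 7×4 + 14×4 + 9×3 + 4×2 = 140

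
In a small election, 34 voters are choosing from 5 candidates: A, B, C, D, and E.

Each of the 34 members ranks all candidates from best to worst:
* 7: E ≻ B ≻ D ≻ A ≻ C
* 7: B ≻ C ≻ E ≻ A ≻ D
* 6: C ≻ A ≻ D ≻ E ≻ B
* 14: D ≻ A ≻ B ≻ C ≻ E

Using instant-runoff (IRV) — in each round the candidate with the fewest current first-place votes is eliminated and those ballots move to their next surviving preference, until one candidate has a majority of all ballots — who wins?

D

Round 1: A 0, B 7, C 6, D 14, E 7. A eliminated.
Round 2: B 7, C 6, D 14, E 7. C eliminated.
Round 3: B 7, D 20, E 7. D has a majority (≥18).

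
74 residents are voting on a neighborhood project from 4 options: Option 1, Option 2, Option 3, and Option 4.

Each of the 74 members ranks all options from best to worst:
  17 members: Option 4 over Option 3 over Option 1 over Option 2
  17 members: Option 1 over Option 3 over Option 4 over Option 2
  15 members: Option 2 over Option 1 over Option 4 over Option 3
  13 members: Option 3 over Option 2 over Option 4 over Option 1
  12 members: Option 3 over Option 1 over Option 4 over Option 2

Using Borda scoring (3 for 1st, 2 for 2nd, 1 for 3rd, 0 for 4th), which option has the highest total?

Option 3

Option 1: 17×1 + 17×3 + 15×2 + 13×0 + 12×2 = 122
Option 2: 17×0 + 17×0 + 15×3 + 13×2 + 12×0 = 71
Option 3: 17×2 + 17×2 + 15×0 + 13×3 + 12×3 = 143
Option 4: 17×3 + 17×1 + 15×1 + 13×1 + 12×1 = 108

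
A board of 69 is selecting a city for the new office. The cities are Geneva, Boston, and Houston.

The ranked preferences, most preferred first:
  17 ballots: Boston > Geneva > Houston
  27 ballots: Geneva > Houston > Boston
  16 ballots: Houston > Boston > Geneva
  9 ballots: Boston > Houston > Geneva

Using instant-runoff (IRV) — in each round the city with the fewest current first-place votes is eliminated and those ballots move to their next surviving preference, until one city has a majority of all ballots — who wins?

Round 1: Geneva 27, Boston 26, Houston 16. Houston eliminated.
Round 2: Geneva 27, Boston 42. Boston has a majority (≥35).

Boston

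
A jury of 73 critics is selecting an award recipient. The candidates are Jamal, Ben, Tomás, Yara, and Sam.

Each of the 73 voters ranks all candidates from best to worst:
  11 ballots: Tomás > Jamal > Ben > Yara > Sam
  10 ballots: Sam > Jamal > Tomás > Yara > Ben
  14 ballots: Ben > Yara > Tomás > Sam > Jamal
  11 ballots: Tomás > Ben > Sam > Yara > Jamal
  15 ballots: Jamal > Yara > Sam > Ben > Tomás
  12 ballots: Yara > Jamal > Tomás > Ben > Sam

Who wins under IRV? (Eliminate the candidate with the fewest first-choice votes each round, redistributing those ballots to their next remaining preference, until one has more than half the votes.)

Jamal

Round 1: Jamal 15, Ben 14, Tomás 22, Yara 12, Sam 10. Sam eliminated.
Round 2: Jamal 25, Ben 14, Tomás 22, Yara 12. Yara eliminated.
Round 3: Jamal 37, Ben 14, Tomás 22. Jamal has a majority (≥37).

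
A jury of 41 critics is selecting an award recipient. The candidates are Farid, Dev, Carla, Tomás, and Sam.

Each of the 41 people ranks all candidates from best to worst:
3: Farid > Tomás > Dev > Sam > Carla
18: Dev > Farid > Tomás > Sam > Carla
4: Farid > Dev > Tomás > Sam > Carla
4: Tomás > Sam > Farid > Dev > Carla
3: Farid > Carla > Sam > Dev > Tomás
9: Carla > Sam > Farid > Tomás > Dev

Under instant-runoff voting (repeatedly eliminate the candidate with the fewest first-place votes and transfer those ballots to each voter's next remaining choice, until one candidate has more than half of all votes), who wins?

Round 1: Farid 10, Dev 18, Carla 9, Tomás 4, Sam 0. Sam eliminated.
Round 2: Farid 10, Dev 18, Carla 9, Tomás 4. Tomás eliminated.
Round 3: Farid 14, Dev 18, Carla 9. Carla eliminated.
Round 4: Farid 23, Dev 18. Farid has a majority (≥21).

Farid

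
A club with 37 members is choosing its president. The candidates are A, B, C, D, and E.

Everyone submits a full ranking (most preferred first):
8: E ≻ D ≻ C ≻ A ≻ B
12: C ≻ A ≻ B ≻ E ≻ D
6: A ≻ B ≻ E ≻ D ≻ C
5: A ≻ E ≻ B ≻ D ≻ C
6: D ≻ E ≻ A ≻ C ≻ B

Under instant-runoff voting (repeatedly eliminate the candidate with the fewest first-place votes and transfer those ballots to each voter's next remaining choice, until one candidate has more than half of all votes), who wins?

E

Round 1: A 11, B 0, C 12, D 6, E 8. B eliminated.
Round 2: A 11, C 12, D 6, E 8. D eliminated.
Round 3: A 11, C 12, E 14. A eliminated.
Round 4: C 12, E 25. E has a majority (≥19).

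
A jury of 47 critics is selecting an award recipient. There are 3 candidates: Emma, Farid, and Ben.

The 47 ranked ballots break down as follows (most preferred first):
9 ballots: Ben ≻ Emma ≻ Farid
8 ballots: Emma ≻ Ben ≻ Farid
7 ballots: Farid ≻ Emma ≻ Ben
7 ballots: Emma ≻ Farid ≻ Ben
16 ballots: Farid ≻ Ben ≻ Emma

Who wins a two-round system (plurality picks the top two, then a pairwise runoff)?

Emma

Round 1 first-place votes: Emma 15, Farid 23, Ben 9. Farid and Emma advance.
Runoff: Farid is ranked above Emma on 23 ballots, Emma above Farid on 24.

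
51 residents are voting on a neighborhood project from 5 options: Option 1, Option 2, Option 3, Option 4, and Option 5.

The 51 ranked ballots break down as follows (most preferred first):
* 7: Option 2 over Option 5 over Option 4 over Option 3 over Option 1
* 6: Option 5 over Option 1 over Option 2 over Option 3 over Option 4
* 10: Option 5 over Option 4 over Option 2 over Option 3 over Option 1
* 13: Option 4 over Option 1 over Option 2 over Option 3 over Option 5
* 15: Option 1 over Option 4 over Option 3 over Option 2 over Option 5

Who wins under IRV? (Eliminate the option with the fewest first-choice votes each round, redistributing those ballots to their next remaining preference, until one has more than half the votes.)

Option 1

Round 1: Option 1 15, Option 2 7, Option 3 0, Option 4 13, Option 5 16. Option 3 eliminated.
Round 2: Option 1 15, Option 2 7, Option 4 13, Option 5 16. Option 2 eliminated.
Round 3: Option 1 15, Option 4 13, Option 5 23. Option 4 eliminated.
Round 4: Option 1 28, Option 5 23. Option 1 has a majority (≥26).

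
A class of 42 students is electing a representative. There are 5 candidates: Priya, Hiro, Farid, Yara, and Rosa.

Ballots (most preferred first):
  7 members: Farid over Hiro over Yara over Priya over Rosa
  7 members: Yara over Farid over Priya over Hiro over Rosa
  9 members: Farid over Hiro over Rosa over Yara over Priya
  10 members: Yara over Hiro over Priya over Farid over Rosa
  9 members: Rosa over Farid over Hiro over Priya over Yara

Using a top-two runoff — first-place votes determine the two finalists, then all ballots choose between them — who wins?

Farid

Round 1 first-place votes: Priya 0, Hiro 0, Farid 16, Yara 17, Rosa 9. Yara and Farid advance.
Runoff: Yara is ranked above Farid on 17 ballots, Farid above Yara on 25.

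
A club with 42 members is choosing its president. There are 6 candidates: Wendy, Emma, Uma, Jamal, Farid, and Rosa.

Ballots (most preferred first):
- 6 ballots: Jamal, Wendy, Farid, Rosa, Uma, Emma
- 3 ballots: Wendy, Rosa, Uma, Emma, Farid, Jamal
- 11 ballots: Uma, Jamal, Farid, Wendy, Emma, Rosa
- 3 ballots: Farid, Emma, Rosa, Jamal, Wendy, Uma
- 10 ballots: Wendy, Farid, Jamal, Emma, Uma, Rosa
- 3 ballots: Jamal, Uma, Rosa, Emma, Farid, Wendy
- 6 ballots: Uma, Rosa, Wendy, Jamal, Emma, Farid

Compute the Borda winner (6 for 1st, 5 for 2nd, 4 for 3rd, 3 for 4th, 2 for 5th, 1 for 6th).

Wendy: 6×5 + 3×6 + 11×3 + 3×2 + 10×6 + 3×1 + 6×4 = 174
Emma: 6×1 + 3×3 + 11×2 + 3×5 + 10×3 + 3×3 + 6×2 = 103
Uma: 6×2 + 3×4 + 11×6 + 3×1 + 10×2 + 3×5 + 6×6 = 164
Jamal: 6×6 + 3×1 + 11×5 + 3×3 + 10×4 + 3×6 + 6×3 = 179
Farid: 6×4 + 3×2 + 11×4 + 3×6 + 10×5 + 3×2 + 6×1 = 154
Rosa: 6×3 + 3×5 + 11×1 + 3×4 + 10×1 + 3×4 + 6×5 = 108

Jamal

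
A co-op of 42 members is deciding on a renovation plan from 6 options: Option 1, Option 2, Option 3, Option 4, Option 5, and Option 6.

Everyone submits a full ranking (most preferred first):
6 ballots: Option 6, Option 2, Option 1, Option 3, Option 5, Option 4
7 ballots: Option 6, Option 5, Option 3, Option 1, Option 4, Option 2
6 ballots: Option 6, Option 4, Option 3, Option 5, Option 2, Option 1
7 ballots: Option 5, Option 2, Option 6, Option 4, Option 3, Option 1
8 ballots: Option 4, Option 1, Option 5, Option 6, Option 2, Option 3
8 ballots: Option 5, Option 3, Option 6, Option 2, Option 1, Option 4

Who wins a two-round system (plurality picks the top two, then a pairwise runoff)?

Option 5

Round 1 first-place votes: Option 1 0, Option 2 0, Option 3 0, Option 4 8, Option 5 15, Option 6 19. Option 6 and Option 5 advance.
Runoff: Option 6 is ranked above Option 5 on 19 ballots, Option 5 above Option 6 on 23.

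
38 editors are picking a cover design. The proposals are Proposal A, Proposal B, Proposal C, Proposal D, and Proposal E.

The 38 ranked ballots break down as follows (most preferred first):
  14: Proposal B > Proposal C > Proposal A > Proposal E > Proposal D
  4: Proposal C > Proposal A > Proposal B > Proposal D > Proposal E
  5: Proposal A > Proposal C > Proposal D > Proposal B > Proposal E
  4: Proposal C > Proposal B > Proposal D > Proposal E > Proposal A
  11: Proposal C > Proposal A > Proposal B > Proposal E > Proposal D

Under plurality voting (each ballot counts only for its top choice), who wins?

First-place votes: Proposal A 5, Proposal B 14, Proposal C 19, Proposal D 0, Proposal E 0.

Proposal C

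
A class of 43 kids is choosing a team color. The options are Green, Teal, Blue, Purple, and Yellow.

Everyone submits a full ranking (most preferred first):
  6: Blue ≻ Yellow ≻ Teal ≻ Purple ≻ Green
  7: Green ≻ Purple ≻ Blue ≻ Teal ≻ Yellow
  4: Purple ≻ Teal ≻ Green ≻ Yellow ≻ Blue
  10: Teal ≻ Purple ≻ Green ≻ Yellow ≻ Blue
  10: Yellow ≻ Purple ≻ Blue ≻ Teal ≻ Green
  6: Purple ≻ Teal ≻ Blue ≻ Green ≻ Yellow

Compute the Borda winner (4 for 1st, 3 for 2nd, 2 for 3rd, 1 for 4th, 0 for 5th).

Green: 6×0 + 7×4 + 4×2 + 10×2 + 10×0 + 6×1 = 62
Teal: 6×2 + 7×1 + 4×3 + 10×4 + 10×1 + 6×3 = 99
Blue: 6×4 + 7×2 + 4×0 + 10×0 + 10×2 + 6×2 = 70
Purple: 6×1 + 7×3 + 4×4 + 10×3 + 10×3 + 6×4 = 127
Yellow: 6×3 + 7×0 + 4×1 + 10×1 + 10×4 + 6×0 = 72

Purple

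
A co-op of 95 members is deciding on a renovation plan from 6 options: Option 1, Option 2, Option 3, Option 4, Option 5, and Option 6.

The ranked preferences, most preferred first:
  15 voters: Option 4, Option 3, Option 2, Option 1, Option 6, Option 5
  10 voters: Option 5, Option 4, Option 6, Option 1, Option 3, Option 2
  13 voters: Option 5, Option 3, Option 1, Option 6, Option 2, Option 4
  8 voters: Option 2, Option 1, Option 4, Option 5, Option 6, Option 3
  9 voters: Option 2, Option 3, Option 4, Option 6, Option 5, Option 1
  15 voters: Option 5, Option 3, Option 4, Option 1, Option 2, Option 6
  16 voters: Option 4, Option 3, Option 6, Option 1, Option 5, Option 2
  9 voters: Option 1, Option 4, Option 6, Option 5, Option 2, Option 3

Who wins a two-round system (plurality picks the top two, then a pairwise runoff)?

Option 4

Round 1 first-place votes: Option 1 9, Option 2 17, Option 3 0, Option 4 31, Option 5 38, Option 6 0. Option 5 and Option 4 advance.
Runoff: Option 5 is ranked above Option 4 on 38 ballots, Option 4 above Option 5 on 57.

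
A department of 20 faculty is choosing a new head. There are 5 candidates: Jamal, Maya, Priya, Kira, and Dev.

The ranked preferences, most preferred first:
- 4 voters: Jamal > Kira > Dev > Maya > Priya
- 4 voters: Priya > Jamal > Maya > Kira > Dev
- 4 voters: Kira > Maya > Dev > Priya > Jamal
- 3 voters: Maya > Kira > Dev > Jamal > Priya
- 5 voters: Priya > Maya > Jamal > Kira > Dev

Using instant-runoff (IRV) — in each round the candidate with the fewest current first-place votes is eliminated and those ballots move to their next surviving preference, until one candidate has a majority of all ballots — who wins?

Kira

Round 1: Jamal 4, Maya 3, Priya 9, Kira 4, Dev 0. Dev eliminated.
Round 2: Jamal 4, Maya 3, Priya 9, Kira 4. Maya eliminated.
Round 3: Jamal 4, Priya 9, Kira 7. Jamal eliminated.
Round 4: Priya 9, Kira 11. Kira has a majority (≥11).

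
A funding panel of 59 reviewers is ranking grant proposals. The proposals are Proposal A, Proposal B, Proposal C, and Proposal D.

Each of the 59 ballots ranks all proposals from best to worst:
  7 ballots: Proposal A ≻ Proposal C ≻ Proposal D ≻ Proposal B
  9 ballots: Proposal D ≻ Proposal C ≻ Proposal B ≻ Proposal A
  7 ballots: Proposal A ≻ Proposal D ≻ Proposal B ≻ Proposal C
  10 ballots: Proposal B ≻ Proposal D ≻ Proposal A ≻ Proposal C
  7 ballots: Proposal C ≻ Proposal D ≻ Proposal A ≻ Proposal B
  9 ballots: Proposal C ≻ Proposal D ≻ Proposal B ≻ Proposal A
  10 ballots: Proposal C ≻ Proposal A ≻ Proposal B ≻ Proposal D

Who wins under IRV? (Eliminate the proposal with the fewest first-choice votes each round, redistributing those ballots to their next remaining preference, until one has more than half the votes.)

Round 1: Proposal A 14, Proposal B 10, Proposal C 26, Proposal D 9. Proposal D eliminated.
Round 2: Proposal A 14, Proposal B 10, Proposal C 35. Proposal C has a majority (≥30).

Proposal C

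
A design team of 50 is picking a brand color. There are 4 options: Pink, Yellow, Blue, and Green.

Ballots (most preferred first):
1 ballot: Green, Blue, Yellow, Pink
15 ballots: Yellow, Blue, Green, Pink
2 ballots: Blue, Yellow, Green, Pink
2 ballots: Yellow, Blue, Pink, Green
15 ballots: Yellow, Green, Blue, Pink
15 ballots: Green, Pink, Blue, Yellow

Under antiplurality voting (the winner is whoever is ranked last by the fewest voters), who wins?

Last-place votes: Pink 33, Yellow 15, Blue 0, Green 2.

Blue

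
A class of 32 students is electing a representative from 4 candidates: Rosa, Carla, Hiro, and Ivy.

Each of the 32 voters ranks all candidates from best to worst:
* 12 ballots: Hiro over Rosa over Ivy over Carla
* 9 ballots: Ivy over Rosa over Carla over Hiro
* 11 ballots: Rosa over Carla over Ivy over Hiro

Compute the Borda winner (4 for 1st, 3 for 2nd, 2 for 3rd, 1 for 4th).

Rosa

Rosa: 12×3 + 9×3 + 11×4 = 107
Carla: 12×1 + 9×2 + 11×3 = 63
Hiro: 12×4 + 9×1 + 11×1 = 68
Ivy: 12×2 + 9×4 + 11×2 = 82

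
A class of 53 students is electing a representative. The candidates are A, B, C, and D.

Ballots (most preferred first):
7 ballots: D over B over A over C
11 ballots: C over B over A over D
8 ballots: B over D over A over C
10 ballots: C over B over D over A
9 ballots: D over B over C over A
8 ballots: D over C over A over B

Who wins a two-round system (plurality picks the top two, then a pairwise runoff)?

Round 1 first-place votes: A 0, B 8, C 21, D 24. D and C advance.
Runoff: D is ranked above C on 32 ballots, C above D on 21.

D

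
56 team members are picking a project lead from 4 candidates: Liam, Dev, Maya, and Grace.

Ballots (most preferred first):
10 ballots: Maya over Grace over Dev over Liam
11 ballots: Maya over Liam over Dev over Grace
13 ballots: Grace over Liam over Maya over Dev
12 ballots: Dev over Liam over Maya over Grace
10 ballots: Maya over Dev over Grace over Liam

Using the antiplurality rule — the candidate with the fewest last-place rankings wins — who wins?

Last-place votes: Liam 20, Dev 13, Maya 0, Grace 23.

Maya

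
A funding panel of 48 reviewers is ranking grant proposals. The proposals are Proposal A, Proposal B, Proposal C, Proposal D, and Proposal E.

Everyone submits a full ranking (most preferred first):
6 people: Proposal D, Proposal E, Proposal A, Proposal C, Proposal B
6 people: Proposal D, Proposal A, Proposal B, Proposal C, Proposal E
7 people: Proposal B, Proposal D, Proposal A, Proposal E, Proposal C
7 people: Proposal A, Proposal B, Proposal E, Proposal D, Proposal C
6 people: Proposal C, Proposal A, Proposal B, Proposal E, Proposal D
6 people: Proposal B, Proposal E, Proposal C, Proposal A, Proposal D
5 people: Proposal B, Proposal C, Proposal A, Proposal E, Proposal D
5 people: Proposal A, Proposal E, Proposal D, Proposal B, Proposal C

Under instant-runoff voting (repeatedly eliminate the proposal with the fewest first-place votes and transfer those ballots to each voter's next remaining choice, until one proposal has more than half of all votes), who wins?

Round 1: Proposal A 12, Proposal B 18, Proposal C 6, Proposal D 12, Proposal E 0. Proposal E eliminated.
Round 2: Proposal A 12, Proposal B 18, Proposal C 6, Proposal D 12. Proposal C eliminated.
Round 3: Proposal A 18, Proposal B 18, Proposal D 12. Proposal D eliminated.
Round 4: Proposal A 30, Proposal B 18. Proposal A has a majority (≥25).

Proposal A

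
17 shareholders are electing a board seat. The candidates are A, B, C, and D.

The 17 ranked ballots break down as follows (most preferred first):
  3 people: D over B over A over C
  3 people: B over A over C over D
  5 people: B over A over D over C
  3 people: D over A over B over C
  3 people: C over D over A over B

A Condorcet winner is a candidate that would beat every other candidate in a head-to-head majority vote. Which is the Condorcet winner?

D vs A: 9–8
D vs B: 9–8
D vs C: 11–6
D beats every other candidate.

D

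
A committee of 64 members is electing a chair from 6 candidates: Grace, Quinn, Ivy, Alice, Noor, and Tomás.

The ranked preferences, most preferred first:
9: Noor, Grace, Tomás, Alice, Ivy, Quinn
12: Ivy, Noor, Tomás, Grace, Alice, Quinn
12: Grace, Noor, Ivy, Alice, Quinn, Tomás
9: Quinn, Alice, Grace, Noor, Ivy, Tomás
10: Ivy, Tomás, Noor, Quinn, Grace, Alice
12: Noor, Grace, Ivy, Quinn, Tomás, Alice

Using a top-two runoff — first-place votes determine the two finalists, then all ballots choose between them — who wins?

Noor

Round 1 first-place votes: Grace 12, Quinn 9, Ivy 22, Alice 0, Noor 21, Tomás 0. Ivy and Noor advance.
Runoff: Ivy is ranked above Noor on 22 ballots, Noor above Ivy on 42.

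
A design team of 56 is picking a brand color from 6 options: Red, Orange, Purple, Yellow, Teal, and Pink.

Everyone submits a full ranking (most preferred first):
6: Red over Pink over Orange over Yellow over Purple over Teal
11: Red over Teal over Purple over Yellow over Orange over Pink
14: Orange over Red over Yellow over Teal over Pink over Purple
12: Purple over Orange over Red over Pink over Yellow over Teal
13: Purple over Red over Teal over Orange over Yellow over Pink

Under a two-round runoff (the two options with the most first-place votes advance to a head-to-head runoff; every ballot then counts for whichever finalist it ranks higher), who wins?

Red

Round 1 first-place votes: Red 17, Orange 14, Purple 25, Yellow 0, Teal 0, Pink 0. Purple and Red advance.
Runoff: Purple is ranked above Red on 25 ballots, Red above Purple on 31.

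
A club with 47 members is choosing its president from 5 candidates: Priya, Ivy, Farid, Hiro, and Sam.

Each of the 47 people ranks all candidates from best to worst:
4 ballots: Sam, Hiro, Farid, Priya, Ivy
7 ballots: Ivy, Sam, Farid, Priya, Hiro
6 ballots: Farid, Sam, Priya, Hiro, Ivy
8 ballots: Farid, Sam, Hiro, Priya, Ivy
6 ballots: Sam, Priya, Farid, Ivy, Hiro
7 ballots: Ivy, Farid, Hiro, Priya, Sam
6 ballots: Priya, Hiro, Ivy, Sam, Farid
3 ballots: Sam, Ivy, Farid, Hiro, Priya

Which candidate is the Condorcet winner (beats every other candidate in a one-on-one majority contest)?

Sam vs Priya: 34–13
Sam vs Ivy: 27–20
Sam vs Farid: 26–21
Sam vs Hiro: 34–13
Sam beats every other candidate.

Sam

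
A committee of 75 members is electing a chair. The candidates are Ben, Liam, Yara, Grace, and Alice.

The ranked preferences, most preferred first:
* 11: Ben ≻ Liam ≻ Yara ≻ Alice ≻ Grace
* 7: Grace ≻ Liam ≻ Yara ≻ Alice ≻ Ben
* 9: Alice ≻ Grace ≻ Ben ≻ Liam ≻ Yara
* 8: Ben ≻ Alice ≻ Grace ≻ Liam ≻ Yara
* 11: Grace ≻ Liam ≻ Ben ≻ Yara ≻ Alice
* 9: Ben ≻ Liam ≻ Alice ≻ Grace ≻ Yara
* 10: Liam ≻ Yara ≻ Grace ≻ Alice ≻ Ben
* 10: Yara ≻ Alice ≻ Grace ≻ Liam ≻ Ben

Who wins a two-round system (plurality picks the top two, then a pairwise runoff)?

Round 1 first-place votes: Ben 28, Liam 10, Yara 10, Grace 18, Alice 9. Ben and Grace advance.
Runoff: Ben is ranked above Grace on 28 ballots, Grace above Ben on 47.

Grace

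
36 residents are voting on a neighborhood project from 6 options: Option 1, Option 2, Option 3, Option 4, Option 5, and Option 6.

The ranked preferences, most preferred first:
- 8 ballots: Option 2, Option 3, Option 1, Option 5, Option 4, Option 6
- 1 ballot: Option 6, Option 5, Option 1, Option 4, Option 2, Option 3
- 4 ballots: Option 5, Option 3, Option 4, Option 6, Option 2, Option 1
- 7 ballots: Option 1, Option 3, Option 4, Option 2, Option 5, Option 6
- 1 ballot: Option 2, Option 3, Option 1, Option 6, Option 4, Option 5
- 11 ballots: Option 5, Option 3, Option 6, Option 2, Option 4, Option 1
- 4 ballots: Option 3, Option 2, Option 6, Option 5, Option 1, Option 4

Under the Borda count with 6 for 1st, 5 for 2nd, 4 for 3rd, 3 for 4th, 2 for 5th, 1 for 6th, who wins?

Option 3

Option 1: 8×4 + 1×4 + 4×1 + 7×6 + 1×4 + 11×1 + 4×2 = 105
Option 2: 8×6 + 1×2 + 4×2 + 7×3 + 1×6 + 11×3 + 4×5 = 138
Option 3: 8×5 + 1×1 + 4×5 + 7×5 + 1×5 + 11×5 + 4×6 = 180
Option 4: 8×2 + 1×3 + 4×4 + 7×4 + 1×2 + 11×2 + 4×1 = 91
Option 5: 8×3 + 1×5 + 4×6 + 7×2 + 1×1 + 11×6 + 4×3 = 146
Option 6: 8×1 + 1×6 + 4×3 + 7×1 + 1×3 + 11×4 + 4×4 = 96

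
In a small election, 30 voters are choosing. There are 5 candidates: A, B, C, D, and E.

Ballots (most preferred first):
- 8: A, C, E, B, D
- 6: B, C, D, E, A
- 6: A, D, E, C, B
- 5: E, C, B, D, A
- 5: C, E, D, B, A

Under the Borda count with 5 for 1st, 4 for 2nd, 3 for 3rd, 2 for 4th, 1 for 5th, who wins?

C

A: 8×5 + 6×1 + 6×5 + 5×1 + 5×1 = 86
B: 8×2 + 6×5 + 6×1 + 5×3 + 5×2 = 77
C: 8×4 + 6×4 + 6×2 + 5×4 + 5×5 = 113
D: 8×1 + 6×3 + 6×4 + 5×2 + 5×3 = 75
E: 8×3 + 6×2 + 6×3 + 5×5 + 5×4 = 99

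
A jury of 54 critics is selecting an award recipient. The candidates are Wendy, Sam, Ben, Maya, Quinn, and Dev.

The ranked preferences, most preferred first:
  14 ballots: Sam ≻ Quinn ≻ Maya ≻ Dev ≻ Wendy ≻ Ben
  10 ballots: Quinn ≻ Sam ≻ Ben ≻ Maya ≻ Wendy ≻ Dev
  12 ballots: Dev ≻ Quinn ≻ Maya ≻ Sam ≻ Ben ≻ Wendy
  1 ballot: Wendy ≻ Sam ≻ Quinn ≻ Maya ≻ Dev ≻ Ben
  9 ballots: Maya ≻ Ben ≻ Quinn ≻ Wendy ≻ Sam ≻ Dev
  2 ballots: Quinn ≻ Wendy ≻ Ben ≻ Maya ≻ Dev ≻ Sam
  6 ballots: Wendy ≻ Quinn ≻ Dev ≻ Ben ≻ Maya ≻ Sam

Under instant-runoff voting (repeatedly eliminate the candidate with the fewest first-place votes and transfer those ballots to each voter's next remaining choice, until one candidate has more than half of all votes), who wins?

Round 1: Wendy 7, Sam 14, Ben 0, Maya 9, Quinn 12, Dev 12. Ben eliminated.
Round 2: Wendy 7, Sam 14, Maya 9, Quinn 12, Dev 12. Wendy eliminated.
Round 3: Sam 15, Maya 9, Quinn 18, Dev 12. Maya eliminated.
Round 4: Sam 15, Quinn 27, Dev 12. Dev eliminated.
Round 5: Sam 15, Quinn 39. Quinn has a majority (≥28).

Quinn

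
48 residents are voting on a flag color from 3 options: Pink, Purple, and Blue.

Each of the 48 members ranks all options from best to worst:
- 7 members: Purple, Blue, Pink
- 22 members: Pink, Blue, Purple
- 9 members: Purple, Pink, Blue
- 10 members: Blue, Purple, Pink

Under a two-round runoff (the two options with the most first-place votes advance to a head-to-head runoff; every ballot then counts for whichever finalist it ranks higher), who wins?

Round 1 first-place votes: Pink 22, Purple 16, Blue 10. Pink and Purple advance.
Runoff: Pink is ranked above Purple on 22 ballots, Purple above Pink on 26.

Purple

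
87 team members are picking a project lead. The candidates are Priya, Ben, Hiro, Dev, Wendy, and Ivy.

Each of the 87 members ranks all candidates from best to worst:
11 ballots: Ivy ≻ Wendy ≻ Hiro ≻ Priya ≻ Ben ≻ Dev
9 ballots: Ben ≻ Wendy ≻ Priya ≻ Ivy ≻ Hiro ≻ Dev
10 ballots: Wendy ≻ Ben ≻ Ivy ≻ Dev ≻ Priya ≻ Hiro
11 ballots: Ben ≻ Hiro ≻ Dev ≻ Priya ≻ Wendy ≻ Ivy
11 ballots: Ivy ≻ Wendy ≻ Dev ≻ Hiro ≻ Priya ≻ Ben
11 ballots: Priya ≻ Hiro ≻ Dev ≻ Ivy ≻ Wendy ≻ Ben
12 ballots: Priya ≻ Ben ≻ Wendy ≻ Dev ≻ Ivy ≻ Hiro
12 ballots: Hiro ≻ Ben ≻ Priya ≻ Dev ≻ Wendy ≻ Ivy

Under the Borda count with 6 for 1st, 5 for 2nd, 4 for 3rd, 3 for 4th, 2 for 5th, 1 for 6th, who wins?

Priya: 11×3 + 9×4 + 10×2 + 11×3 + 11×2 + 11×6 + 12×6 + 12×4 = 330
Ben: 11×2 + 9×6 + 10×5 + 11×6 + 11×1 + 11×1 + 12×5 + 12×5 = 334
Hiro: 11×4 + 9×2 + 10×1 + 11×5 + 11×3 + 11×5 + 12×1 + 12×6 = 299
Dev: 11×1 + 9×1 + 10×3 + 11×4 + 11×4 + 11×4 + 12×3 + 12×3 = 254
Wendy: 11×5 + 9×5 + 10×6 + 11×2 + 11×5 + 11×2 + 12×4 + 12×2 = 331
Ivy: 11×6 + 9×3 + 10×4 + 11×1 + 11×6 + 11×3 + 12×2 + 12×1 = 279

Ben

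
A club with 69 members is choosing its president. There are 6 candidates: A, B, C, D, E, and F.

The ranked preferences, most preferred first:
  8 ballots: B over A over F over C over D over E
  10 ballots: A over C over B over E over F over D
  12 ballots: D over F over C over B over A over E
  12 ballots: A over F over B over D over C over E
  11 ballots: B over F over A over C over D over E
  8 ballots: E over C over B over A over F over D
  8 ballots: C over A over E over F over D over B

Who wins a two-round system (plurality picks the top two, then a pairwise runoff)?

Round 1 first-place votes: A 22, B 19, C 8, D 12, E 8, F 0. A and B advance.
Runoff: A is ranked above B on 30 ballots, B above A on 39.

B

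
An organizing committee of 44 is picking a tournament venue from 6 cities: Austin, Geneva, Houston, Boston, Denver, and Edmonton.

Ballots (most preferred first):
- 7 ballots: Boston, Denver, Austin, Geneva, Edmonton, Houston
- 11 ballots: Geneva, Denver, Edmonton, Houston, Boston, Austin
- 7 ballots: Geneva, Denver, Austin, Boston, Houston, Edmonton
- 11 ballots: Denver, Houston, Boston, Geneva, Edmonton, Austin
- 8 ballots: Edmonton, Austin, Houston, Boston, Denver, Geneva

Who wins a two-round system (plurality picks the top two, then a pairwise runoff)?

Denver

Round 1 first-place votes: Austin 0, Geneva 18, Houston 0, Boston 7, Denver 11, Edmonton 8. Geneva and Denver advance.
Runoff: Geneva is ranked above Denver on 18 ballots, Denver above Geneva on 26.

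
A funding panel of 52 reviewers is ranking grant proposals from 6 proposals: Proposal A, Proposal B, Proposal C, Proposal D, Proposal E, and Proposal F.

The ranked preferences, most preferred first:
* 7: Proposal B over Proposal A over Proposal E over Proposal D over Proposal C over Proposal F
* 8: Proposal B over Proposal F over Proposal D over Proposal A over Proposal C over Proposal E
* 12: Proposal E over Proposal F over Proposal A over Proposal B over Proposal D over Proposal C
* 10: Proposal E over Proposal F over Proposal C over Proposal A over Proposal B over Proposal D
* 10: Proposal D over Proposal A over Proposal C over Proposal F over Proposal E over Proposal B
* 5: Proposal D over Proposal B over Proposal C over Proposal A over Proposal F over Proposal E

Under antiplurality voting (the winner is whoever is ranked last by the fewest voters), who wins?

Proposal A

Last-place votes: Proposal A 0, Proposal B 10, Proposal C 12, Proposal D 10, Proposal E 13, Proposal F 7.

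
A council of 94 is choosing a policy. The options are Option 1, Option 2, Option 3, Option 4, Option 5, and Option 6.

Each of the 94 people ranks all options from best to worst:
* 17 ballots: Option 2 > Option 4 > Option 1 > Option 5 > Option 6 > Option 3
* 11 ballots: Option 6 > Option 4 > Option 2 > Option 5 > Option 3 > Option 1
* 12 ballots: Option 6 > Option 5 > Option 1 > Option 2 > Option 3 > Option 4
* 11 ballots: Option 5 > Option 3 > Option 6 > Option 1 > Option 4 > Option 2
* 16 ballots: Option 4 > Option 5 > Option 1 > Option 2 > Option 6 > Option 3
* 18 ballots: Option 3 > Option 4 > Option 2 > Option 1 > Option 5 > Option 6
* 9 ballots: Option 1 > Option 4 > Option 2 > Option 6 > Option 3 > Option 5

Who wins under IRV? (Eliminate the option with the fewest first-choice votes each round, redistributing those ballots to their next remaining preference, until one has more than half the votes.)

Round 1: Option 1 9, Option 2 17, Option 3 18, Option 4 16, Option 5 11, Option 6 23. Option 1 eliminated.
Round 2: Option 2 17, Option 3 18, Option 4 25, Option 5 11, Option 6 23. Option 5 eliminated.
Round 3: Option 2 17, Option 3 29, Option 4 25, Option 6 23. Option 2 eliminated.
Round 4: Option 3 29, Option 4 42, Option 6 23. Option 6 eliminated.
Round 5: Option 3 41, Option 4 53. Option 4 has a majority (≥48).

Option 4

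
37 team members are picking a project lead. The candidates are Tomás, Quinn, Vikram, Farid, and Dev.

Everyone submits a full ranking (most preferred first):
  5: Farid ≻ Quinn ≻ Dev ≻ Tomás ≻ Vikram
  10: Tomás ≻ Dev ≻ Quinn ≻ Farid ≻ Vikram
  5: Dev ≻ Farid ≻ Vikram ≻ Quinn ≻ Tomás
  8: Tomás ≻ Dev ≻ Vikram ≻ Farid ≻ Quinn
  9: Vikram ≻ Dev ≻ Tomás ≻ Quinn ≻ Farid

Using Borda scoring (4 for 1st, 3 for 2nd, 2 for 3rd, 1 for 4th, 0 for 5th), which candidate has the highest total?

Dev

Tomás: 5×1 + 10×4 + 5×0 + 8×4 + 9×2 = 95
Quinn: 5×3 + 10×2 + 5×1 + 8×0 + 9×1 = 49
Vikram: 5×0 + 10×0 + 5×2 + 8×2 + 9×4 = 62
Farid: 5×4 + 10×1 + 5×3 + 8×1 + 9×0 = 53
Dev: 5×2 + 10×3 + 5×4 + 8×3 + 9×3 = 111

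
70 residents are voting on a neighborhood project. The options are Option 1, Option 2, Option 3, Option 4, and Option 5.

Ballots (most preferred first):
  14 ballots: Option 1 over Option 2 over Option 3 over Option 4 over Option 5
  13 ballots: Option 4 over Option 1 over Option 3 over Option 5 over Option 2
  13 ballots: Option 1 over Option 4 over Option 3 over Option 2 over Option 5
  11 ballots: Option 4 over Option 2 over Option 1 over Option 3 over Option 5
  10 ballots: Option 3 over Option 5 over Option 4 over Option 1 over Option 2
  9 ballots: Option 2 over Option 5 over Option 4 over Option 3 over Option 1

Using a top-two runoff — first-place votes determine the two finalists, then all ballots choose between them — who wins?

Round 1 first-place votes: Option 1 27, Option 2 9, Option 3 10, Option 4 24, Option 5 0. Option 1 and Option 4 advance.
Runoff: Option 1 is ranked above Option 4 on 27 ballots, Option 4 above Option 1 on 43.

Option 4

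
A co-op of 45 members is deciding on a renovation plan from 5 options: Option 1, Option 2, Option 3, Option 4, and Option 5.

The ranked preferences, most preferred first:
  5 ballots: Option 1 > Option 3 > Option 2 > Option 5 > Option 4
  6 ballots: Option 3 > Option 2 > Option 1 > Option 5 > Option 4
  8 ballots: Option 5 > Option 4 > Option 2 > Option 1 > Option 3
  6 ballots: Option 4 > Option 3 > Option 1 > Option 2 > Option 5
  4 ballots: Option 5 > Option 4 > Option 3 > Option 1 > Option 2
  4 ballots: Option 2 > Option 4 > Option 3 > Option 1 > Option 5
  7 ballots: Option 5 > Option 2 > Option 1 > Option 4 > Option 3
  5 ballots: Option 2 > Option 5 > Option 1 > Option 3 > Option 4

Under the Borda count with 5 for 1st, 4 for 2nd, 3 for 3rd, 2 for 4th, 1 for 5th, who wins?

Option 2

Option 1: 5×5 + 6×3 + 8×2 + 6×3 + 4×2 + 4×2 + 7×3 + 5×3 = 129
Option 2: 5×3 + 6×4 + 8×3 + 6×2 + 4×1 + 4×5 + 7×4 + 5×5 = 152
Option 3: 5×4 + 6×5 + 8×1 + 6×4 + 4×3 + 4×3 + 7×1 + 5×2 = 123
Option 4: 5×1 + 6×1 + 8×4 + 6×5 + 4×4 + 4×4 + 7×2 + 5×1 = 124
Option 5: 5×2 + 6×2 + 8×5 + 6×1 + 4×5 + 4×1 + 7×5 + 5×4 = 147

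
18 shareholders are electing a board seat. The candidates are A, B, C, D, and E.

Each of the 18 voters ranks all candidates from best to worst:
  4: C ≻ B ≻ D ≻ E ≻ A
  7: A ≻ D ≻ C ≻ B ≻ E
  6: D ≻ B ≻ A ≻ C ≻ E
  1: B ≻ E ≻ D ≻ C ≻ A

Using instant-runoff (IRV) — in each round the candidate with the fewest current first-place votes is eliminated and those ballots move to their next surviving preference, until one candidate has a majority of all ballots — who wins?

D

Round 1: A 7, B 1, C 4, D 6, E 0. E eliminated.
Round 2: A 7, B 1, C 4, D 6. B eliminated.
Round 3: A 7, C 4, D 7. C eliminated.
Round 4: A 7, D 11. D has a majority (≥10).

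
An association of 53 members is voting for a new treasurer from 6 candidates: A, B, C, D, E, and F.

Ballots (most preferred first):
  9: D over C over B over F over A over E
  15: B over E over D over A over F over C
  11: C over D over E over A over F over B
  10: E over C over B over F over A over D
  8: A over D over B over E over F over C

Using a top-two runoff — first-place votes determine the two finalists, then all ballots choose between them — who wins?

C

Round 1 first-place votes: A 8, B 15, C 11, D 9, E 10, F 0. B and C advance.
Runoff: B is ranked above C on 23 ballots, C above B on 30.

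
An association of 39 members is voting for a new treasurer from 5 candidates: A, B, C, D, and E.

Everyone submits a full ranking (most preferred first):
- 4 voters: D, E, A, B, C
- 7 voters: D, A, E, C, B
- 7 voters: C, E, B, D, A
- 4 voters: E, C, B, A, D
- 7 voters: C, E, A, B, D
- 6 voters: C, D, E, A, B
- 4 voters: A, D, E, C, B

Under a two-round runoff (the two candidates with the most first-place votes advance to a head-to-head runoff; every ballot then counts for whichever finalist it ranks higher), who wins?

Round 1 first-place votes: A 4, B 0, C 20, D 11, E 4. C and D advance.
Runoff: C is ranked above D on 24 ballots, D above C on 15.

C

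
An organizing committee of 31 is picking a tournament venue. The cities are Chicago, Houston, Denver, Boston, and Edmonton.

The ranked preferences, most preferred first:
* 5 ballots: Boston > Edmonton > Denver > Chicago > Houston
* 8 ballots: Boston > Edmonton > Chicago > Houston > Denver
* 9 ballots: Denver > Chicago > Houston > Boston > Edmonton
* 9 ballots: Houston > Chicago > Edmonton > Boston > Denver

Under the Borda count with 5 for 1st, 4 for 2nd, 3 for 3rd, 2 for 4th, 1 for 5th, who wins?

Chicago: 5×2 + 8×3 + 9×4 + 9×4 = 106
Houston: 5×1 + 8×2 + 9×3 + 9×5 = 93
Denver: 5×3 + 8×1 + 9×5 + 9×1 = 77
Boston: 5×5 + 8×5 + 9×2 + 9×2 = 101
Edmonton: 5×4 + 8×4 + 9×1 + 9×3 = 88

Chicago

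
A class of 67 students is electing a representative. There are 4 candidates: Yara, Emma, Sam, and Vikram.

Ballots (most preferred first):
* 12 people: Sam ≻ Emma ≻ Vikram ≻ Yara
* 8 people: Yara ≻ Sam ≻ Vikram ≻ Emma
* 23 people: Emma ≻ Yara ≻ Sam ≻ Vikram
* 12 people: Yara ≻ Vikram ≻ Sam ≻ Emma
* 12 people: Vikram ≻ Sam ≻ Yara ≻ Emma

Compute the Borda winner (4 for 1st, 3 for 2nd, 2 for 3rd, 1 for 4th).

Yara: 12×1 + 8×4 + 23×3 + 12×4 + 12×2 = 185
Emma: 12×3 + 8×1 + 23×4 + 12×1 + 12×1 = 160
Sam: 12×4 + 8×3 + 23×2 + 12×2 + 12×3 = 178
Vikram: 12×2 + 8×2 + 23×1 + 12×3 + 12×4 = 147

Yara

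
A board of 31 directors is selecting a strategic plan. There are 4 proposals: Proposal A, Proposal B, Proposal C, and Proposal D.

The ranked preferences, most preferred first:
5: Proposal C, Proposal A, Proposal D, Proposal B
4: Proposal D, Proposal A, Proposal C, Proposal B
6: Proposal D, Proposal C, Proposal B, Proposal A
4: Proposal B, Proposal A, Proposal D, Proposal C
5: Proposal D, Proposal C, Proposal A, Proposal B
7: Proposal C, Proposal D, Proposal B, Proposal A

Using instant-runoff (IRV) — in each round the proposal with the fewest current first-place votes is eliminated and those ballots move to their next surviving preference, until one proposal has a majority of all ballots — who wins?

Round 1: Proposal A 0, Proposal B 4, Proposal C 12, Proposal D 15. Proposal A eliminated.
Round 2: Proposal B 4, Proposal C 12, Proposal D 15. Proposal B eliminated.
Round 3: Proposal C 12, Proposal D 19. Proposal D has a majority (≥16).

Proposal D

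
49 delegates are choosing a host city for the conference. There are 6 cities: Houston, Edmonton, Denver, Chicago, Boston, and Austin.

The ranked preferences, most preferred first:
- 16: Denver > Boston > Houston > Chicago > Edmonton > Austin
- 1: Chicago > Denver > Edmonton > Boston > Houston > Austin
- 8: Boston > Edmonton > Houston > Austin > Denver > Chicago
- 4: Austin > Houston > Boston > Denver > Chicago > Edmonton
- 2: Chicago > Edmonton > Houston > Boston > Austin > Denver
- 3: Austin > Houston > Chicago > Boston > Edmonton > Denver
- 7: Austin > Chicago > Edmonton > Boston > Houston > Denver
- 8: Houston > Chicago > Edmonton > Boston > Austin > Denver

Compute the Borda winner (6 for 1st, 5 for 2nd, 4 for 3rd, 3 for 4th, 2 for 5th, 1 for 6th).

Boston

Houston: 16×4 + 1×2 + 8×4 + 4×5 + 2×4 + 3×5 + 7×2 + 8×6 = 203
Edmonton: 16×2 + 1×4 + 8×5 + 4×1 + 2×5 + 3×2 + 7×4 + 8×4 = 156
Denver: 16×6 + 1×5 + 8×2 + 4×3 + 2×1 + 3×1 + 7×1 + 8×1 = 149
Chicago: 16×3 + 1×6 + 8×1 + 4×2 + 2×6 + 3×4 + 7×5 + 8×5 = 169
Boston: 16×5 + 1×3 + 8×6 + 4×4 + 2×3 + 3×3 + 7×3 + 8×3 = 207
Austin: 16×1 + 1×1 + 8×3 + 4×6 + 2×2 + 3×6 + 7×6 + 8×2 = 145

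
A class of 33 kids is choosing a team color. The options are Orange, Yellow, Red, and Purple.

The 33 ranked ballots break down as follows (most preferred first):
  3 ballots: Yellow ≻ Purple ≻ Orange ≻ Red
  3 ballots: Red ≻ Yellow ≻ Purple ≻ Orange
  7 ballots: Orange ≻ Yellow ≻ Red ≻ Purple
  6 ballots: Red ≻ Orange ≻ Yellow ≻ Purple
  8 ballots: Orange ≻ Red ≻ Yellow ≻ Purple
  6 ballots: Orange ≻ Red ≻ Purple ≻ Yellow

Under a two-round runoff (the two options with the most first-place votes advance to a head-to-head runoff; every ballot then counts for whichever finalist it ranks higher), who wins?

Round 1 first-place votes: Orange 21, Yellow 3, Red 9, Purple 0. Orange and Red advance.
Runoff: Orange is ranked above Red on 24 ballots, Red above Orange on 9.

Orange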